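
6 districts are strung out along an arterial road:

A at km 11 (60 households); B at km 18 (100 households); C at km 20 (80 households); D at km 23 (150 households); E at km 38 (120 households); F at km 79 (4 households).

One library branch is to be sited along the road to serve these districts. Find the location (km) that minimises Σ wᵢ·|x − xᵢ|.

x = 23

For a sum of weighted absolute distances on a line, the optimum is the weighted median (not the mean). Total weight W = 514; half-weight = 257.
Sort by position and accumulate weight:
  km 11 (A, w=60) → cum 60
  km 18 (B, w=100) → cum 160
  km 20 (C, w=80) → cum 240
  km 23 (D, w=150) → cum 390  ≥ 257 → median here
  km 38 (E, w=120) → cum 510
  km 79 (F, w=4) → cum 514
Optimal location: km 23.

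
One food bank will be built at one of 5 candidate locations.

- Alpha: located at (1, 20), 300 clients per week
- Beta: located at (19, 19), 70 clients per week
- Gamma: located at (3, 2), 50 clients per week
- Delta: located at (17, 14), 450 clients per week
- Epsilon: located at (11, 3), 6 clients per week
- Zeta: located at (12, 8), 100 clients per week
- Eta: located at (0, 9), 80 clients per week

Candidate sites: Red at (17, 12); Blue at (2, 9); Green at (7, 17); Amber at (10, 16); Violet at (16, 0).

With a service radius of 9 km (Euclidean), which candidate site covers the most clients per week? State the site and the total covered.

Coverage radius r = 9 km; a point is covered iff (Δx)²+(Δy)² ≤ 9² = 81.
  Red (17, 12): covers {Beta, Delta, Zeta} → 620
  Blue (2, 9): covers {Gamma, Eta} → 130
  Green (7, 17): covers {Alpha} → 300
  Amber (10, 16): covers {Delta, Zeta} → 550
  Violet (16, 0): covers {Epsilon, Zeta} → 106
Maximum coverage at Red: 620 clients per week.

Red, covering 620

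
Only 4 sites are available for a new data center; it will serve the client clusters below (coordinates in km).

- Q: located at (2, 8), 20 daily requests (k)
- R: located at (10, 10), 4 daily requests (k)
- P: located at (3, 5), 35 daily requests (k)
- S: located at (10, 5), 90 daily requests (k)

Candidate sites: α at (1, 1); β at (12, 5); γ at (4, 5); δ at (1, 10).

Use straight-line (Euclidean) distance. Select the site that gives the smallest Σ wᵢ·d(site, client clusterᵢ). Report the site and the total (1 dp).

γ, total 678.4 km

Total weighted distance at each candidate:
  α (1, 1): total = 1235.3
  β (12, 5): total = 725.3
  γ (4, 5): total = 678.4
  δ (1, 10): total = 1195.8
Minimum is at γ with total 678.4 km.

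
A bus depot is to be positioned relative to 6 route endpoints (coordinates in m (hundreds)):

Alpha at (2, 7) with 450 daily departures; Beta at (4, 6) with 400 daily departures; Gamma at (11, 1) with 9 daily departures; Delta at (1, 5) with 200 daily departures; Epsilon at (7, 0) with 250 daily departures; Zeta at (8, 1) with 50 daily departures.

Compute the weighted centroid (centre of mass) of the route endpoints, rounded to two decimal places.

(3.64, 4.86)

The minimiser of Σwᵢ‖p−pᵢ‖² is the weighted centroid p* = (Σwᵢpᵢ)/(Σwᵢ).
Σwᵢ = 1359.
Σwᵢxᵢ = 450·2 + 400·4 + 9·11 + 200·1 + 250·7 + 50·8 = 4949.
Σwᵢyᵢ = 450·7 + 400·6 + 9·1 + 200·5 + 250·0 + 50·1 = 6609.
x* = 4949/1359 = 3.64, y* = 6609/1359 = 4.86.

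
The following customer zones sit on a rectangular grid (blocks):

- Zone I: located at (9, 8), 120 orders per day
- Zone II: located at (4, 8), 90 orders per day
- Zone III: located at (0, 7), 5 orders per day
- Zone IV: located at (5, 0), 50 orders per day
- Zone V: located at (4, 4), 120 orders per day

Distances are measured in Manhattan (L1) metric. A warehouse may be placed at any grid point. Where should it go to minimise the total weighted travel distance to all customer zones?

(4, 8)

Manhattan distance separates: Σwᵢ(|x−xᵢ|+|y−yᵢ|) = Σwᵢ|x−xᵢ| + Σwᵢ|y−yᵢ|, so x and y are optimised independently as 1-D weighted medians.
Total weight W = 385; half = 192.5.
x-coordinate, sorted with cumulative weight:
  x=0 (Zone III, w=5) cum 5
  x=4 (Zone II, w=90) cum 95
  x=4 (Zone V, w=120) cum 215  ← median
  x=5 (Zone IV, w=50) cum 265
  x=9 (Zone I, w=120) cum 385
⇒ x* = 4
y-coordinate, sorted with cumulative weight:
  y=0 (Zone IV, w=50) cum 50
  y=4 (Zone V, w=120) cum 170
  y=7 (Zone III, w=5) cum 175
  y=8 (Zone I, w=120) cum 295  ← median
  y=8 (Zone II, w=90) cum 385
⇒ y* = 8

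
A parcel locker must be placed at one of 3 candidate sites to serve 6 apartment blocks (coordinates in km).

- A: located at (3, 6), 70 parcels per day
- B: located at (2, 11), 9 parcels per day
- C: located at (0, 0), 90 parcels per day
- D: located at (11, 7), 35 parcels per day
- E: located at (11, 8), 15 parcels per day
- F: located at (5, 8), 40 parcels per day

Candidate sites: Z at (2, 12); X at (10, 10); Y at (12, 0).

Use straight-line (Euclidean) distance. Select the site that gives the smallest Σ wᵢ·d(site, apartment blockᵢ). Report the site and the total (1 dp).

Total weighted distance at each candidate:
  Z (2, 12): total = 2237.8
  X (10, 10): total = 2269.3
  Y (12, 0): total = 2764.6
Minimum is at Z with total 2237.8 km.

Z, total 2237.8 km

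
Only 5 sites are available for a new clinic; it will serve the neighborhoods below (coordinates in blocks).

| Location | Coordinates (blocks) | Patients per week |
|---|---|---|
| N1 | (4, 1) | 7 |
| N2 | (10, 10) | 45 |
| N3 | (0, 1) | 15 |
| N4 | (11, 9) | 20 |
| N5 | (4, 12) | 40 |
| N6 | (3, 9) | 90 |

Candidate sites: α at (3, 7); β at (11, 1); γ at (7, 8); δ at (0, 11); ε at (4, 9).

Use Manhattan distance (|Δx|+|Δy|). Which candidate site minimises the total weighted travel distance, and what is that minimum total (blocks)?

ε, total 901 blocks

Total weighted distance at each candidate:
  α (3, 7): total = 1254
  β (11, 1): total = 2984
  γ (7, 8): total = 1335
  δ (0, 11): total = 1653
  ε (4, 9): total = 901
Minimum is at ε with total 901 blocks.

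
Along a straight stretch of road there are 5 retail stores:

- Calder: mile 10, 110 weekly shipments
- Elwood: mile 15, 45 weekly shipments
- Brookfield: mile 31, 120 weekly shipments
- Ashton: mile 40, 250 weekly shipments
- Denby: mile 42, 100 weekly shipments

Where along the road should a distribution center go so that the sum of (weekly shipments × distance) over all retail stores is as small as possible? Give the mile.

For a sum of weighted absolute distances on a line, the optimum is the weighted median (not the mean). Total weight W = 625; half-weight = 312.5.
Sort by position and accumulate weight:
  mile 10 (Calder, w=110) → cum 110
  mile 15 (Elwood, w=45) → cum 155
  mile 31 (Brookfield, w=120) → cum 275
  mile 40 (Ashton, w=250) → cum 525  ≥ 312.5 → median here
  mile 42 (Denby, w=100) → cum 625
Optimal location: mile 40.

x = 40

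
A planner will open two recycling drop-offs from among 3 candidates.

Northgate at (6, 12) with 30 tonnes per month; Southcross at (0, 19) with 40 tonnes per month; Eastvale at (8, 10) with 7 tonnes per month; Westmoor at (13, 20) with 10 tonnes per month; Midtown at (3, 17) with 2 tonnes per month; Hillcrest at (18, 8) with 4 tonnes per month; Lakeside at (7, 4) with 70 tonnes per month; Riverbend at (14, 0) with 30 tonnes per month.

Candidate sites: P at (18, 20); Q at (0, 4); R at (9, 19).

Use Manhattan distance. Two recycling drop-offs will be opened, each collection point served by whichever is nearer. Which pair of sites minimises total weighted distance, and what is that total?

Evaluate every pair (each demand assigned to the nearer of the two):
  {Q, R}: total = 1906
  {P, Q}: total = 2278
  {P, R}: total = 2754
Best pair: {Q, R} with total 1906.

{Q, R}, total 1906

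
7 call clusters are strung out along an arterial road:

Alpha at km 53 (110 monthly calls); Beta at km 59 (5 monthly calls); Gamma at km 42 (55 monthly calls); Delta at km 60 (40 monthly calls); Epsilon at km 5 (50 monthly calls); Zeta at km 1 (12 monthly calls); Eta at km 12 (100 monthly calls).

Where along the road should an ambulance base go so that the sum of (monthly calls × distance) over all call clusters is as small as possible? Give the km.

For a sum of weighted absolute distances on a line, the optimum is the weighted median (not the mean). Total weight W = 372; half-weight = 186.
Sort by position and accumulate weight:
  km 1 (Zeta, w=12) → cum 12
  km 5 (Epsilon, w=50) → cum 62
  km 12 (Eta, w=100) → cum 162
  km 42 (Gamma, w=55) → cum 217  ≥ 186 → median here
  km 53 (Alpha, w=110) → cum 327
  km 59 (Beta, w=5) → cum 332
  km 60 (Delta, w=40) → cum 372
Optimal location: km 42.

x = 42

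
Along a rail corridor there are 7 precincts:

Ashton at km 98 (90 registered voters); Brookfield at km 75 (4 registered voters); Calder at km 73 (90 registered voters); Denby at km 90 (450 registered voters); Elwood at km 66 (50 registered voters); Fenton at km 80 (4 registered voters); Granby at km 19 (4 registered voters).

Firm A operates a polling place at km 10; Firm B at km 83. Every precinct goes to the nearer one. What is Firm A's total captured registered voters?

4

The indifferent point is the midpoint (10+83)/2 = 46.5; precincts left of it (closer to Firm A at 10) go to Firm A, those right go to Firm B.
  Granby at 19 (w=4) → Firm A
  Elwood at 66 (w=50) → Firm B
  Calder at 73 (w=90) → Firm B
  Brookfield at 75 (w=4) → Firm B
  Fenton at 80 (w=4) → Firm B
  Denby at 90 (w=450) → Firm B
  Ashton at 98 (w=90) → Firm B
Firm A captures 4; Firm B captures 688.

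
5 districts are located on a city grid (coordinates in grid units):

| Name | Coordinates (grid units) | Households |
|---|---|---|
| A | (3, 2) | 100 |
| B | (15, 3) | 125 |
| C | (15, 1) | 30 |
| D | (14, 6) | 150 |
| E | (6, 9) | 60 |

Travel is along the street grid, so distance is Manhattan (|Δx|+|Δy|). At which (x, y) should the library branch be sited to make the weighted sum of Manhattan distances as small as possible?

Manhattan distance separates: Σwᵢ(|x−xᵢ|+|y−yᵢ|) = Σwᵢ|x−xᵢ| + Σwᵢ|y−yᵢ|, so x and y are optimised independently as 1-D weighted medians.
Total weight W = 465; half = 232.5.
x-coordinate, sorted with cumulative weight:
  x=3 (A, w=100) cum 100
  x=6 (E, w=60) cum 160
  x=14 (D, w=150) cum 310  ← median
  x=15 (B, w=125) cum 435
  x=15 (C, w=30) cum 465
⇒ x* = 14
y-coordinate, sorted with cumulative weight:
  y=1 (C, w=30) cum 30
  y=2 (A, w=100) cum 130
  y=3 (B, w=125) cum 255  ← median
  y=6 (D, w=150) cum 405
  y=9 (E, w=60) cum 465
⇒ y* = 3

(14, 3)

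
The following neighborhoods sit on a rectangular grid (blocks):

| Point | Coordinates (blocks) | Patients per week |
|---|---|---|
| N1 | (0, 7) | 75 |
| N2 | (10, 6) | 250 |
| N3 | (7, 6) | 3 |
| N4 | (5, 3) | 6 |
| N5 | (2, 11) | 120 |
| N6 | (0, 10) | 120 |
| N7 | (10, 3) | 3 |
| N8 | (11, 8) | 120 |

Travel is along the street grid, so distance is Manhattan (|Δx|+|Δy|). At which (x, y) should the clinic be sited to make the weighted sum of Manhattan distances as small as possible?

(10, 8)

Manhattan distance separates: Σwᵢ(|x−xᵢ|+|y−yᵢ|) = Σwᵢ|x−xᵢ| + Σwᵢ|y−yᵢ|, so x and y are optimised independently as 1-D weighted medians.
Total weight W = 697; half = 348.5.
x-coordinate, sorted with cumulative weight:
  x=0 (N1, w=75) cum 75
  x=0 (N6, w=120) cum 195
  x=2 (N5, w=120) cum 315
  x=5 (N4, w=6) cum 321
  x=7 (N3, w=3) cum 324
  x=10 (N2, w=250) cum 574  ← median
  x=10 (N7, w=3) cum 577
  x=11 (N8, w=120) cum 697
⇒ x* = 10
y-coordinate, sorted with cumulative weight:
  y=3 (N4, w=6) cum 6
  y=3 (N7, w=3) cum 9
  y=6 (N2, w=250) cum 259
  y=6 (N3, w=3) cum 262
  y=7 (N1, w=75) cum 337
  y=8 (N8, w=120) cum 457  ← median
  y=10 (N6, w=120) cum 577
  y=11 (N5, w=120) cum 697
⇒ y* = 8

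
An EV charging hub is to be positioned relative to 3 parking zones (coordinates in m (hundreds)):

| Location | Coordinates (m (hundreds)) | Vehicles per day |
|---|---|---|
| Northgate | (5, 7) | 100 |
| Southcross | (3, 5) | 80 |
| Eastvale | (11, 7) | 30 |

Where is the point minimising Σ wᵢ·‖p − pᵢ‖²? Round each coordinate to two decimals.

The minimiser of Σwᵢ‖p−pᵢ‖² is the weighted centroid p* = (Σwᵢpᵢ)/(Σwᵢ).
Σwᵢ = 210.
Σwᵢxᵢ = 100·5 + 80·3 + 30·11 = 1070.
Σwᵢyᵢ = 100·7 + 80·5 + 30·7 = 1310.
x* = 1070/210 = 5.10, y* = 1310/210 = 6.24.

(5.10, 6.24)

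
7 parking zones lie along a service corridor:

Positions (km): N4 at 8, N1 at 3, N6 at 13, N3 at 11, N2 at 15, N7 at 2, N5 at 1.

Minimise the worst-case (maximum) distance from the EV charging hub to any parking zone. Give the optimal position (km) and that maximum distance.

The 1-center on a line is the midpoint of the two extreme points: leftmost at 1, rightmost at 15.
Optimal location = (1 + 15)/2 = 8; maximum distance = (15 − 1)/2 = 7.

location 8, max distance 7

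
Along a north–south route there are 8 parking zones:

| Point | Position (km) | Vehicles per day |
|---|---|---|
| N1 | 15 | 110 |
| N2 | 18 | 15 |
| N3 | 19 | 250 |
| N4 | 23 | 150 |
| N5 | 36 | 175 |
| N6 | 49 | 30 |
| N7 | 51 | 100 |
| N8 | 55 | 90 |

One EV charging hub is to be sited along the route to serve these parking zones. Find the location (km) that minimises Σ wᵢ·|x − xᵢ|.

x = 23

For a sum of weighted absolute distances on a line, the optimum is the weighted median (not the mean). Total weight W = 920; half-weight = 460.
Sort by position and accumulate weight:
  km 15 (N1, w=110) → cum 110
  km 18 (N2, w=15) → cum 125
  km 19 (N3, w=250) → cum 375
  km 23 (N4, w=150) → cum 525  ≥ 460 → median here
  km 36 (N5, w=175) → cum 700
  km 49 (N6, w=30) → cum 730
  km 51 (N7, w=100) → cum 830
  km 55 (N8, w=90) → cum 920
Optimal location: km 23.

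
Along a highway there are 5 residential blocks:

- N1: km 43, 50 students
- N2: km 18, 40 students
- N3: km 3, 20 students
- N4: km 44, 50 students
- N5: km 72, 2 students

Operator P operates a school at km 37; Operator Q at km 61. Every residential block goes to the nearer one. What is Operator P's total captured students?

160

The indifferent point is the midpoint (37+61)/2 = 49; residential blocks left of it (closer to Operator P at 37) go to Operator P, those right go to Operator Q.
  N3 at 3 (w=20) → Operator P
  N2 at 18 (w=40) → Operator P
  N1 at 43 (w=50) → Operator P
  N4 at 44 (w=50) → Operator P
  N5 at 72 (w=2) → Operator Q
Operator P captures 160; Operator Q captures 2.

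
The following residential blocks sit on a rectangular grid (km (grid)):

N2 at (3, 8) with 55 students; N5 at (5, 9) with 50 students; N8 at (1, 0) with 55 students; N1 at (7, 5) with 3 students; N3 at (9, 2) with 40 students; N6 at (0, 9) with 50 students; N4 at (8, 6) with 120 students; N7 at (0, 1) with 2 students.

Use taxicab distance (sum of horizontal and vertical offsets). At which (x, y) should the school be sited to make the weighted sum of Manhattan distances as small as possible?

Manhattan distance separates: Σwᵢ(|x−xᵢ|+|y−yᵢ|) = Σwᵢ|x−xᵢ| + Σwᵢ|y−yᵢ|, so x and y are optimised independently as 1-D weighted medians.
Total weight W = 375; half = 187.5.
x-coordinate, sorted with cumulative weight:
  x=0 (N6, w=50) cum 50
  x=0 (N7, w=2) cum 52
  x=1 (N8, w=55) cum 107
  x=3 (N2, w=55) cum 162
  x=5 (N5, w=50) cum 212  ← median
  x=7 (N1, w=3) cum 215
  x=8 (N4, w=120) cum 335
  x=9 (N3, w=40) cum 375
⇒ x* = 5
y-coordinate, sorted with cumulative weight:
  y=0 (N8, w=55) cum 55
  y=1 (N7, w=2) cum 57
  y=2 (N3, w=40) cum 97
  y=5 (N1, w=3) cum 100
  y=6 (N4, w=120) cum 220  ← median
  y=8 (N2, w=55) cum 275
  y=9 (N5, w=50) cum 325
  y=9 (N6, w=50) cum 375
⇒ y* = 6

(5, 6)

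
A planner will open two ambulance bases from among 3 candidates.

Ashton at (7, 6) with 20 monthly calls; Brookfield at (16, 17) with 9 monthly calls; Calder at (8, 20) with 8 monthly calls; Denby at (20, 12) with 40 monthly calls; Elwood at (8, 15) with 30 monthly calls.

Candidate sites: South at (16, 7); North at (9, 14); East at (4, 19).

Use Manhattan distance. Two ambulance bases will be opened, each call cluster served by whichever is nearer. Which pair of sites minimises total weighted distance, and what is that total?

{South, North}, total 766

Evaluate every pair (each demand assigned to the nearer of the two):
  {South, North}: total = 766
  {North, East}: total = 910
  {South, East}: total = 930
Best pair: {South, North} with total 766.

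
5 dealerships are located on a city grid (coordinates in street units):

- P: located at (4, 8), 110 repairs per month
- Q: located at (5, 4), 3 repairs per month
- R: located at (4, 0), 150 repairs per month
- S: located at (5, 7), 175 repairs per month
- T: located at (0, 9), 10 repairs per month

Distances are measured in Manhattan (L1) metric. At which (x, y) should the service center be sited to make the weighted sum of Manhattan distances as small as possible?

Manhattan distance separates: Σwᵢ(|x−xᵢ|+|y−yᵢ|) = Σwᵢ|x−xᵢ| + Σwᵢ|y−yᵢ|, so x and y are optimised independently as 1-D weighted medians.
Total weight W = 448; half = 224.
x-coordinate, sorted with cumulative weight:
  x=0 (T, w=10) cum 10
  x=4 (P, w=110) cum 120
  x=4 (R, w=150) cum 270  ← median
  x=5 (Q, w=3) cum 273
  x=5 (S, w=175) cum 448
⇒ x* = 4
y-coordinate, sorted with cumulative weight:
  y=0 (R, w=150) cum 150
  y=4 (Q, w=3) cum 153
  y=7 (S, w=175) cum 328  ← median
  y=8 (P, w=110) cum 438
  y=9 (T, w=10) cum 448
⇒ y* = 7

(4, 7)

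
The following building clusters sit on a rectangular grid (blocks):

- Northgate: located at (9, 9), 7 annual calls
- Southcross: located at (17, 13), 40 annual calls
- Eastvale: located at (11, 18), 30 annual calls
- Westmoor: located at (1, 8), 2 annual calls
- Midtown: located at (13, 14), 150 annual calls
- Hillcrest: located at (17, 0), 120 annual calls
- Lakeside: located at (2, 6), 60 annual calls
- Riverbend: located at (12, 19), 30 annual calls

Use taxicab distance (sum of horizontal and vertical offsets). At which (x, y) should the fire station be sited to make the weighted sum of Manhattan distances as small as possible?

Manhattan distance separates: Σwᵢ(|x−xᵢ|+|y−yᵢ|) = Σwᵢ|x−xᵢ| + Σwᵢ|y−yᵢ|, so x and y are optimised independently as 1-D weighted medians.
Total weight W = 439; half = 219.5.
x-coordinate, sorted with cumulative weight:
  x=1 (Westmoor, w=2) cum 2
  x=2 (Lakeside, w=60) cum 62
  x=9 (Northgate, w=7) cum 69
  x=11 (Eastvale, w=30) cum 99
  x=12 (Riverbend, w=30) cum 129
  x=13 (Midtown, w=150) cum 279  ← median
  x=17 (Southcross, w=40) cum 319
  x=17 (Hillcrest, w=120) cum 439
⇒ x* = 13
y-coordinate, sorted with cumulative weight:
  y=0 (Hillcrest, w=120) cum 120
  y=6 (Lakeside, w=60) cum 180
  y=8 (Westmoor, w=2) cum 182
  y=9 (Northgate, w=7) cum 189
  y=13 (Southcross, w=40) cum 229  ← median
  y=14 (Midtown, w=150) cum 379
  y=18 (Eastvale, w=30) cum 409
  y=19 (Riverbend, w=30) cum 439
⇒ y* = 13

(13, 13)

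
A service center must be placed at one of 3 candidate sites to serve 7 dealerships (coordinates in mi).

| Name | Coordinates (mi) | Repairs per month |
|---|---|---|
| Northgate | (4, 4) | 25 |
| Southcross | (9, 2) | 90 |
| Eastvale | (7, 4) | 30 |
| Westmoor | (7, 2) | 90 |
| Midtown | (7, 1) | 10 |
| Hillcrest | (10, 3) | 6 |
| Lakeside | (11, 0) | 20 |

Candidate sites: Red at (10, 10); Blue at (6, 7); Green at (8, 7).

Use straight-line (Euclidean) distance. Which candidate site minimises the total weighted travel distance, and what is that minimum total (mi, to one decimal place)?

Total weighted distance at each candidate:
  Red (10, 10): total = 2245.8
  Blue (6, 7): total = 1435.5
  Green (8, 7): total = 1377.7
Minimum is at Green with total 1377.7 mi.

Green, total 1377.7 mi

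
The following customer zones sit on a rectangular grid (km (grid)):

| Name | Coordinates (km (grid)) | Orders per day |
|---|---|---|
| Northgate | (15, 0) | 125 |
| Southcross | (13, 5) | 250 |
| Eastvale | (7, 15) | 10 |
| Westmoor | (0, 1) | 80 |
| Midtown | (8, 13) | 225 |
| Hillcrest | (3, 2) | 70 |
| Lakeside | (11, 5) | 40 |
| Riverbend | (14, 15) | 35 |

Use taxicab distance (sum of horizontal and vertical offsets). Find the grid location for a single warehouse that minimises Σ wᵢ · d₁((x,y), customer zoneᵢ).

Manhattan distance separates: Σwᵢ(|x−xᵢ|+|y−yᵢ|) = Σwᵢ|x−xᵢ| + Σwᵢ|y−yᵢ|, so x and y are optimised independently as 1-D weighted medians.
Total weight W = 835; half = 417.5.
x-coordinate, sorted with cumulative weight:
  x=0 (Westmoor, w=80) cum 80
  x=3 (Hillcrest, w=70) cum 150
  x=7 (Eastvale, w=10) cum 160
  x=8 (Midtown, w=225) cum 385
  x=11 (Lakeside, w=40) cum 425  ← median
  x=13 (Southcross, w=250) cum 675
  x=14 (Riverbend, w=35) cum 710
  x=15 (Northgate, w=125) cum 835
⇒ x* = 11
y-coordinate, sorted with cumulative weight:
  y=0 (Northgate, w=125) cum 125
  y=1 (Westmoor, w=80) cum 205
  y=2 (Hillcrest, w=70) cum 275
  y=5 (Southcross, w=250) cum 525  ← median
  y=5 (Lakeside, w=40) cum 565
  y=13 (Midtown, w=225) cum 790
  y=15 (Eastvale, w=10) cum 800
  y=15 (Riverbend, w=35) cum 835
⇒ y* = 5

(11, 5)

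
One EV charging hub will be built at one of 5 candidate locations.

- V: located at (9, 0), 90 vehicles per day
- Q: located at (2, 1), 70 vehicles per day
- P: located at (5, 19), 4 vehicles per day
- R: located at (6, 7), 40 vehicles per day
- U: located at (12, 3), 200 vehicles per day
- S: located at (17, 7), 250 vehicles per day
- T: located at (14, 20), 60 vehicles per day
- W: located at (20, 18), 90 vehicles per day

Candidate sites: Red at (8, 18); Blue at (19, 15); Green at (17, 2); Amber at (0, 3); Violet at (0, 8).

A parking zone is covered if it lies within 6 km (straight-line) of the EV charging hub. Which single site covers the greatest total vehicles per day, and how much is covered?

Green, covering 450

Coverage radius r = 6 km; a point is covered iff (Δx)²+(Δy)² ≤ 6² = 36.
  Red (8, 18): covers {P} → 4
  Blue (19, 15): covers {W} → 90
  Green (17, 2): covers {U, S} → 450
  Amber (0, 3): covers {Q} → 70
  Violet (0, 8): covers {none} → 0
Maximum coverage at Green: 450 vehicles per day.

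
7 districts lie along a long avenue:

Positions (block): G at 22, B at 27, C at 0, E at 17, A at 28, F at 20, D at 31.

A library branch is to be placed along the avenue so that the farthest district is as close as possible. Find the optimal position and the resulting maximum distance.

The 1-center on a line is the midpoint of the two extreme points: leftmost at 0, rightmost at 31.
Optimal location = (0 + 31)/2 = 15.5; maximum distance = (31 − 0)/2 = 15.5.

location 15.5, max distance 15.5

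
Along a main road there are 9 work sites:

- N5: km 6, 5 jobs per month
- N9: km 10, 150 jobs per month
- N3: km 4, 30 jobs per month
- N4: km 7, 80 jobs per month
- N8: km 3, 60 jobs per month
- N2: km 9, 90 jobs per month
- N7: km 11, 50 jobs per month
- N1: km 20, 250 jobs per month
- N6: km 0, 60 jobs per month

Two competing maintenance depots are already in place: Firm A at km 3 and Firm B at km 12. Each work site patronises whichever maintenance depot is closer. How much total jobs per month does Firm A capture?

235

The indifferent point is the midpoint (3+12)/2 = 7.5; work sites left of it (closer to Firm A at 3) go to Firm A, those right go to Firm B.
  N6 at 0 (w=60) → Firm A
  N8 at 3 (w=60) → Firm A
  N3 at 4 (w=30) → Firm A
  N5 at 6 (w=5) → Firm A
  N4 at 7 (w=80) → Firm A
  N2 at 9 (w=90) → Firm B
  N9 at 10 (w=150) → Firm B
  N7 at 11 (w=50) → Firm B
  N1 at 20 (w=250) → Firm B
Firm A captures 235; Firm B captures 540.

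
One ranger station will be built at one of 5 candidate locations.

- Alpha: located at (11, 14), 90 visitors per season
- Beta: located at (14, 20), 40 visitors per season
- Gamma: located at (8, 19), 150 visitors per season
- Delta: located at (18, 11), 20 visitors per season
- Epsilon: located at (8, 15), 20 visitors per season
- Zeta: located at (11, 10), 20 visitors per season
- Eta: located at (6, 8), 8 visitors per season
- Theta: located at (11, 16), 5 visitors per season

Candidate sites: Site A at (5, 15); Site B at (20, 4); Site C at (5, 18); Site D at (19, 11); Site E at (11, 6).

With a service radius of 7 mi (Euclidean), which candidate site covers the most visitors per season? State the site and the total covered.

Site A, covering 265

Coverage radius r = 7 mi; a point is covered iff (Δx)²+(Δy)² ≤ 7² = 49.
  Site A (5, 15): covers {Alpha, Gamma, Epsilon, Theta} → 265
  Site B (20, 4): covers {none} → 0
  Site C (5, 18): covers {Gamma, Epsilon, Theta} → 175
  Site D (19, 11): covers {Delta} → 20
  Site E (11, 6): covers {Zeta, Eta} → 28
Maximum coverage at Site A: 265 visitors per season.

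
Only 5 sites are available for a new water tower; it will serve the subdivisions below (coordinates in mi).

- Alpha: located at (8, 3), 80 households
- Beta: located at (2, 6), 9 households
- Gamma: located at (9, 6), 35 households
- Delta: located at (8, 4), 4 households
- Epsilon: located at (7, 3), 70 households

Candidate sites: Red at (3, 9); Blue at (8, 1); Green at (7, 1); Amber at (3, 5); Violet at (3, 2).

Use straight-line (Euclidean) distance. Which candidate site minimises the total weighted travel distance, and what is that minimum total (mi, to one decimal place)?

Total weighted distance at each candidate:
  Red (3, 9): total = 1421.1
  Blue (8, 1): total = 577.3
  Green (7, 1): total = 583.7
  Amber (3, 5): total = 989.9
  Violet (3, 2): total = 1007.6
Minimum is at Blue with total 577.3 mi.

Blue, total 577.3 mi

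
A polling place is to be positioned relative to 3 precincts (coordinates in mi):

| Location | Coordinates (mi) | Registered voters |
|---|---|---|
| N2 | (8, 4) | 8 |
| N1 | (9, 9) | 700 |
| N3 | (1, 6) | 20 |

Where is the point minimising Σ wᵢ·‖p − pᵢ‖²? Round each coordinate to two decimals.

The minimiser of Σwᵢ‖p−pᵢ‖² is the weighted centroid p* = (Σwᵢpᵢ)/(Σwᵢ).
Σwᵢ = 728.
Σwᵢxᵢ = 8·8 + 700·9 + 20·1 = 6384.
Σwᵢyᵢ = 8·4 + 700·9 + 20·6 = 6452.
x* = 6384/728 = 8.77, y* = 6452/728 = 8.86.

(8.77, 8.86)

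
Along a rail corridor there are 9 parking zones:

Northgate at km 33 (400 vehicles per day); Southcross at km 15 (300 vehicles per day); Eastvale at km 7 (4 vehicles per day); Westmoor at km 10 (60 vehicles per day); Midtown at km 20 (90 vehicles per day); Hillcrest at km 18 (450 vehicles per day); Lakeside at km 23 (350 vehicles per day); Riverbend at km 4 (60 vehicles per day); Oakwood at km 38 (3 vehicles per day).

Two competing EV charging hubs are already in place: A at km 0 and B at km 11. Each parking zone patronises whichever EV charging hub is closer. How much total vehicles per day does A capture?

The indifferent point is the midpoint (0+11)/2 = 5.5; parking zones left of it (closer to A at 0) go to A, those right go to B.
  Riverbend at 4 (w=60) → A
  Eastvale at 7 (w=4) → B
  Westmoor at 10 (w=60) → B
  Southcross at 15 (w=300) → B
  Hillcrest at 18 (w=450) → B
  Midtown at 20 (w=90) → B
  Lakeside at 23 (w=350) → B
  Northgate at 33 (w=400) → B
  Oakwood at 38 (w=3) → B
A captures 60; B captures 1657.

60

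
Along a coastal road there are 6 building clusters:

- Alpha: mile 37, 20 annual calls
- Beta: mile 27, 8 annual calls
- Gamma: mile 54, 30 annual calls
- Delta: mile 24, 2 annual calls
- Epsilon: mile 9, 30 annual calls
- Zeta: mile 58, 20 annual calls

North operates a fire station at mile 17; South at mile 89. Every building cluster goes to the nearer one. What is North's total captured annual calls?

The indifferent point is the midpoint (17+89)/2 = 53; building clusters left of it (closer to North at 17) go to North, those right go to South.
  Epsilon at 9 (w=30) → North
  Delta at 24 (w=2) → North
  Beta at 27 (w=8) → North
  Alpha at 37 (w=20) → North
  Gamma at 54 (w=30) → South
  Zeta at 58 (w=20) → South
North captures 60; South captures 50.

60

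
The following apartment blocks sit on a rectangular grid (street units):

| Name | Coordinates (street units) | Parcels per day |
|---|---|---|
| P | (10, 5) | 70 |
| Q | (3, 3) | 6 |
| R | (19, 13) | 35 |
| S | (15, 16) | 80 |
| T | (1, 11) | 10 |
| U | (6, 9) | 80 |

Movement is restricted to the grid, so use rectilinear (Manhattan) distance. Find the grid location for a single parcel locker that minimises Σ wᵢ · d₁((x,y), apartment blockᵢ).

(10, 9)

Manhattan distance separates: Σwᵢ(|x−xᵢ|+|y−yᵢ|) = Σwᵢ|x−xᵢ| + Σwᵢ|y−yᵢ|, so x and y are optimised independently as 1-D weighted medians.
Total weight W = 281; half = 140.5.
x-coordinate, sorted with cumulative weight:
  x=1 (T, w=10) cum 10
  x=3 (Q, w=6) cum 16
  x=6 (U, w=80) cum 96
  x=10 (P, w=70) cum 166  ← median
  x=15 (S, w=80) cum 246
  x=19 (R, w=35) cum 281
⇒ x* = 10
y-coordinate, sorted with cumulative weight:
  y=3 (Q, w=6) cum 6
  y=5 (P, w=70) cum 76
  y=9 (U, w=80) cum 156  ← median
  y=11 (T, w=10) cum 166
  y=13 (R, w=35) cum 201
  y=16 (S, w=80) cum 281
⇒ y* = 9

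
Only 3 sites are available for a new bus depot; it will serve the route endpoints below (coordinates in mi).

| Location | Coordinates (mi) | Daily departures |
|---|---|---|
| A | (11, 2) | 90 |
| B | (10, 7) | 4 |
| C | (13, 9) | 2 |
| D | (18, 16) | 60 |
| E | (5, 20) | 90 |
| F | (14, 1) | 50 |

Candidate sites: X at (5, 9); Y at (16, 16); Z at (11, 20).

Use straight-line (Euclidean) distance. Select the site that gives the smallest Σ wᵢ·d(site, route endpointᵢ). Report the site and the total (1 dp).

Y, total 3326.5 mi

Total weighted distance at each candidate:
  X (5, 9): total = 3345.3
  Y (16, 16): total = 3326.5
  Z (11, 20): total = 3680.0
Minimum is at Y with total 3326.5 mi.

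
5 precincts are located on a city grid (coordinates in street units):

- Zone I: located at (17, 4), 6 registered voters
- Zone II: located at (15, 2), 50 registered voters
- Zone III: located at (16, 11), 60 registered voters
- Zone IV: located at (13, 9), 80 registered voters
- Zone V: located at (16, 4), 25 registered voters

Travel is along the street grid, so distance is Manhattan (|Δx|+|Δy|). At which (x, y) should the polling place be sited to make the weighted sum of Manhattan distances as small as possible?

(15, 9)

Manhattan distance separates: Σwᵢ(|x−xᵢ|+|y−yᵢ|) = Σwᵢ|x−xᵢ| + Σwᵢ|y−yᵢ|, so x and y are optimised independently as 1-D weighted medians.
Total weight W = 221; half = 110.5.
x-coordinate, sorted with cumulative weight:
  x=13 (Zone IV, w=80) cum 80
  x=15 (Zone II, w=50) cum 130  ← median
  x=16 (Zone III, w=60) cum 190
  x=16 (Zone V, w=25) cum 215
  x=17 (Zone I, w=6) cum 221
⇒ x* = 15
y-coordinate, sorted with cumulative weight:
  y=2 (Zone II, w=50) cum 50
  y=4 (Zone I, w=6) cum 56
  y=4 (Zone V, w=25) cum 81
  y=9 (Zone IV, w=80) cum 161  ← median
  y=11 (Zone III, w=60) cum 221
⇒ y* = 9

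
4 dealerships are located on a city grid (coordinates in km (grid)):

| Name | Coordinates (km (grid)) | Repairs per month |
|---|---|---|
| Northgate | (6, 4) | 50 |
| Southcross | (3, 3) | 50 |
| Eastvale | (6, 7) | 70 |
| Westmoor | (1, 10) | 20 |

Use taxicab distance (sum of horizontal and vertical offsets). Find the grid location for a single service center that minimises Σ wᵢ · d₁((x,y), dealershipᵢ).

(6, 4)

Manhattan distance separates: Σwᵢ(|x−xᵢ|+|y−yᵢ|) = Σwᵢ|x−xᵢ| + Σwᵢ|y−yᵢ|, so x and y are optimised independently as 1-D weighted medians.
Total weight W = 190; half = 95.
x-coordinate, sorted with cumulative weight:
  x=1 (Westmoor, w=20) cum 20
  x=3 (Southcross, w=50) cum 70
  x=6 (Northgate, w=50) cum 120  ← median
  x=6 (Eastvale, w=70) cum 190
⇒ x* = 6
y-coordinate, sorted with cumulative weight:
  y=3 (Southcross, w=50) cum 50
  y=4 (Northgate, w=50) cum 100  ← median
  y=7 (Eastvale, w=70) cum 170
  y=10 (Westmoor, w=20) cum 190
⇒ y* = 4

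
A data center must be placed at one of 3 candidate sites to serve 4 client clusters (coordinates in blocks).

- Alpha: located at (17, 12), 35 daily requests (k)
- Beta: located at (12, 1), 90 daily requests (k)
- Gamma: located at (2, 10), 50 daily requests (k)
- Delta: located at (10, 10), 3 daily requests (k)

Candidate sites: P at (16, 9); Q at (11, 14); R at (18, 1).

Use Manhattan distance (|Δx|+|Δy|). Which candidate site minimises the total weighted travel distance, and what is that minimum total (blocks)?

P, total 1991 blocks

Total weighted distance at each candidate:
  P (16, 9): total = 1991
  Q (11, 14): total = 2205
  R (18, 1): total = 2261
Minimum is at P with total 1991 blocks.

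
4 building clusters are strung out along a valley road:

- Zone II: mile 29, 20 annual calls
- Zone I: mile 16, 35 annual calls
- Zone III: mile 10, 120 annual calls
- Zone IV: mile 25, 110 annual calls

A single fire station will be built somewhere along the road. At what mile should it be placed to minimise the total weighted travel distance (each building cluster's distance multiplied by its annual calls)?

For a sum of weighted absolute distances on a line, the optimum is the weighted median (not the mean). Total weight W = 285; half-weight = 142.5.
Sort by position and accumulate weight:
  mile 10 (Zone III, w=120) → cum 120
  mile 16 (Zone I, w=35) → cum 155  ≥ 142.5 → median here
  mile 25 (Zone IV, w=110) → cum 265
  mile 29 (Zone II, w=20) → cum 285
Optimal location: mile 16.

x = 16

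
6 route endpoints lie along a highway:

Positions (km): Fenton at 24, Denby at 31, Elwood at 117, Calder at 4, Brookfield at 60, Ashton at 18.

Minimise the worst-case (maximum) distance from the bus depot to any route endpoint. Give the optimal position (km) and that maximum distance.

location 60.5, max distance 56.5

The 1-center on a line is the midpoint of the two extreme points: leftmost at 4, rightmost at 117.
Optimal location = (4 + 117)/2 = 60.5; maximum distance = (117 − 4)/2 = 56.5.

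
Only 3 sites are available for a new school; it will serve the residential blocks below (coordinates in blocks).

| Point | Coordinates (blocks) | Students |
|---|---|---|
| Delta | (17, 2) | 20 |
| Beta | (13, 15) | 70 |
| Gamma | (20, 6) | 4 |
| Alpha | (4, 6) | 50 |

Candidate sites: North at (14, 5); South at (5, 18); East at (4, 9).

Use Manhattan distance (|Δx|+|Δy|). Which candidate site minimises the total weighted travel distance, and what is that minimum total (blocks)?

North, total 1468 blocks

Total weighted distance at each candidate:
  North (14, 5): total = 1468
  South (5, 18): total = 2088
  East (4, 9): total = 1676
Minimum is at North with total 1468 blocks.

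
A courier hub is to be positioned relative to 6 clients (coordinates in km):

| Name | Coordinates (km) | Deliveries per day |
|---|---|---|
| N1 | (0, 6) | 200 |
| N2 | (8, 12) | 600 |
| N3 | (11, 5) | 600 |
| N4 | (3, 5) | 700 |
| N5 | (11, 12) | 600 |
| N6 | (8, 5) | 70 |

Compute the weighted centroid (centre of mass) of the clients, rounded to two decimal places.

The minimiser of Σwᵢ‖p−pᵢ‖² is the weighted centroid p* = (Σwᵢpᵢ)/(Σwᵢ).
Σwᵢ = 2770.
Σwᵢxᵢ = 200·0 + 600·8 + 600·11 + 700·3 + 600·11 + 70·8 = 20660.
Σwᵢyᵢ = 200·6 + 600·12 + 600·5 + 700·5 + 600·12 + 70·5 = 22450.
x* = 20660/2770 = 7.46, y* = 22450/2770 = 8.10.

(7.46, 8.10)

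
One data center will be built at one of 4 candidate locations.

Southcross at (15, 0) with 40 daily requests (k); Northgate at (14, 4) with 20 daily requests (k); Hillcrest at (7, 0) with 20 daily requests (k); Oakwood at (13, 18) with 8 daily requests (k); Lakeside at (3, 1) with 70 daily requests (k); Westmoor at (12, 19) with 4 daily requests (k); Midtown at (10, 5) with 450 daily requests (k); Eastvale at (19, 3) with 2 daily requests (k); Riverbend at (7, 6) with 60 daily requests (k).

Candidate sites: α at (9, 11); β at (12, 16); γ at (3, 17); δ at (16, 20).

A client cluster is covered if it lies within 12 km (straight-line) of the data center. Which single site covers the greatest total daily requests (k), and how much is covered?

α, covering 632

Coverage radius r = 12 km; a point is covered iff (Δx)²+(Δy)² ≤ 12² = 144.
  α (9, 11): covers {Northgate, Hillcrest, Oakwood, Lakeside, Westmoor, Midtown, Riverbend} → 632
  β (12, 16): covers {Oakwood, Westmoor, Midtown, Riverbend} → 522
  γ (3, 17): covers {Oakwood, Westmoor, Riverbend} → 72
  δ (16, 20): covers {Oakwood, Westmoor} → 12
Maximum coverage at α: 632 daily requests (k).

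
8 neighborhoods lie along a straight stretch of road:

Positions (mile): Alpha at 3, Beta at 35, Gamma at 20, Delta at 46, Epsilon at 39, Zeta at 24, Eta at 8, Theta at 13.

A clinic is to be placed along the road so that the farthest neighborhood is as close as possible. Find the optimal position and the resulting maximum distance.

The 1-center on a line is the midpoint of the two extreme points: leftmost at 3, rightmost at 46.
Optimal location = (3 + 46)/2 = 24.5; maximum distance = (46 − 3)/2 = 21.5.

location 24.5, max distance 21.5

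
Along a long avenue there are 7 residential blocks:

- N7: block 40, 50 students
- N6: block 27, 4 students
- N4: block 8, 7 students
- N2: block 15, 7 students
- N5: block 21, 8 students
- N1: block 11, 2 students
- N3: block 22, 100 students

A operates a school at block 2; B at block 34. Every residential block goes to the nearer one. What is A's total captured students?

The indifferent point is the midpoint (2+34)/2 = 18; residential blocks left of it (closer to A at 2) go to A, those right go to B.
  N4 at 8 (w=7) → A
  N1 at 11 (w=2) → A
  N2 at 15 (w=7) → A
  N5 at 21 (w=8) → B
  N3 at 22 (w=100) → B
  N6 at 27 (w=4) → B
  N7 at 40 (w=50) → B
A captures 16; B captures 162.

16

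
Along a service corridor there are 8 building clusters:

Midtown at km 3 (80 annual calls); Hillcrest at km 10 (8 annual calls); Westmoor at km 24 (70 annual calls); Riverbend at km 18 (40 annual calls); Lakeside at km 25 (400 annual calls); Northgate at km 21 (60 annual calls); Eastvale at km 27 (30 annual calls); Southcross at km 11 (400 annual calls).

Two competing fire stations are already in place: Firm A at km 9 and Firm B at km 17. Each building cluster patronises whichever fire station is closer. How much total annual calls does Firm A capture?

488

The indifferent point is the midpoint (9+17)/2 = 13; building clusters left of it (closer to Firm A at 9) go to Firm A, those right go to Firm B.
  Midtown at 3 (w=80) → Firm A
  Hillcrest at 10 (w=8) → Firm A
  Southcross at 11 (w=400) → Firm A
  Riverbend at 18 (w=40) → Firm B
  Northgate at 21 (w=60) → Firm B
  Westmoor at 24 (w=70) → Firm B
  Lakeside at 25 (w=400) → Firm B
  Eastvale at 27 (w=30) → Firm B
Firm A captures 488; Firm B captures 600.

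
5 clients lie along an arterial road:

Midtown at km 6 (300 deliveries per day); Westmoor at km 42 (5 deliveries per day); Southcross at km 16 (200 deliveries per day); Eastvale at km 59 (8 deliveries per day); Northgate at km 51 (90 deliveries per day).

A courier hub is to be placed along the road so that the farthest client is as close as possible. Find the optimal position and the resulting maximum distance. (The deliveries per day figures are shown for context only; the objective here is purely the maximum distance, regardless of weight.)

The 1-center on a line is the midpoint of the two extreme points: leftmost at 6, rightmost at 59.
Optimal location = (6 + 59)/2 = 32.5; maximum distance = (59 − 6)/2 = 26.5.

location 32.5, max distance 26.5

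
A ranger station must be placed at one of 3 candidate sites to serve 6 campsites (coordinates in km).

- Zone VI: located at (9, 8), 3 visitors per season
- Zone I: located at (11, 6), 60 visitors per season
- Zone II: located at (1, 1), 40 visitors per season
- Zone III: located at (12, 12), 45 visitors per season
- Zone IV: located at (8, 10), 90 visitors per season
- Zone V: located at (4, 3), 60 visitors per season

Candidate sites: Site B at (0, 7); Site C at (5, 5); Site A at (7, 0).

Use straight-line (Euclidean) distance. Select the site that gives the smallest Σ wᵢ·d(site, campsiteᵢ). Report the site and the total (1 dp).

Total weighted distance at each candidate:
  Site B (0, 7): total = 2626.6
  Site C (5, 5): total = 1710.7
  Site A (7, 0): total = 2444.8
Minimum is at Site C with total 1710.7 km.

Site C, total 1710.7 km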